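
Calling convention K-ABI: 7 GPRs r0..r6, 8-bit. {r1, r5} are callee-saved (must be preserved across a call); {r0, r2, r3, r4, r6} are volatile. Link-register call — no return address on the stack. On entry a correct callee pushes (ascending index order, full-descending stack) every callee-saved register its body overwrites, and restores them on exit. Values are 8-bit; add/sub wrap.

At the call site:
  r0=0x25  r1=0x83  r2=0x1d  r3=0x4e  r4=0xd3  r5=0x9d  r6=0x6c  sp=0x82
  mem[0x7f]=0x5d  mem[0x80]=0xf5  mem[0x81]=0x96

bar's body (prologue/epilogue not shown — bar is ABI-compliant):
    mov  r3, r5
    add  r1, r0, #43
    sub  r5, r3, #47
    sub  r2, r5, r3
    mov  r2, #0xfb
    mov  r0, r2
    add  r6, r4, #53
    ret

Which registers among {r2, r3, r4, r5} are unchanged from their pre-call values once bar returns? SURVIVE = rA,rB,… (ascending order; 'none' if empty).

prologue: push r1 → mem[0x81]=0x83, sp=0x81
prologue: push r5 → mem[0x80]=0x9d, sp=0x80
body[0] mov  r3, r5 → r3=0x9d
body[1] add  r1, r0, #43 → r1=0x50
body[2] sub  r5, r3, #47 → r5=0x6e
body[3] sub  r2, r5, r3 → r2=0xd1
body[4] mov  r2, #0xfb → r2=0xfb
body[5] mov  r0, r2 → r0=0xfb
body[6] add  r6, r4, #53 → r6=0x08
epilogue: pop r5=0x9d, sp=0x81
epilogue: pop r1=0x83, sp=0x82
r2: caller-saved, written=True
r3: caller-saved, written=True
r4: caller-saved, written=False
r5: callee-saved, written=True

SURVIVE = r4,r5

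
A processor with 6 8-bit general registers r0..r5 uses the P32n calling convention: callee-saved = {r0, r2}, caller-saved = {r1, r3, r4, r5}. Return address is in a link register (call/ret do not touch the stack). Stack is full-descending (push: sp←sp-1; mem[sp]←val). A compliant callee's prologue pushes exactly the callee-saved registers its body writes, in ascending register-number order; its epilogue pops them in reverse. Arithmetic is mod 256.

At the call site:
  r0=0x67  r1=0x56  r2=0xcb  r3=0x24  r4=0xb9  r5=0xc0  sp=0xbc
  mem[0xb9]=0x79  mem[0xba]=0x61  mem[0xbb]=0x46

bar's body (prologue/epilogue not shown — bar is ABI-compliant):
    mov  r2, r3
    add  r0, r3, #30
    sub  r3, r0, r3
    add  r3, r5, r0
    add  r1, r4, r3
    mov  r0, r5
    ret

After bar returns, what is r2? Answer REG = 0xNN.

prologue: push r0 → mem[0xbb]=0x67, sp=0xbb
prologue: push r2 → mem[0xba]=0xcb, sp=0xba
body[0] mov  r2, r3 → r2=0x24
body[1] add  r0, r3, #30 → r0=0x42
body[2] sub  r3, r0, r3 → r3=0x1e
body[3] add  r3, r5, r0 → r3=0x02
body[4] add  r1, r4, r3 → r1=0xbb
body[5] mov  r0, r5 → r0=0xc0
epilogue: pop r2=0xcb, sp=0xbb
epilogue: pop r0=0x67, sp=0xbc
r2 is callee-saved → restored

REG = 0xcb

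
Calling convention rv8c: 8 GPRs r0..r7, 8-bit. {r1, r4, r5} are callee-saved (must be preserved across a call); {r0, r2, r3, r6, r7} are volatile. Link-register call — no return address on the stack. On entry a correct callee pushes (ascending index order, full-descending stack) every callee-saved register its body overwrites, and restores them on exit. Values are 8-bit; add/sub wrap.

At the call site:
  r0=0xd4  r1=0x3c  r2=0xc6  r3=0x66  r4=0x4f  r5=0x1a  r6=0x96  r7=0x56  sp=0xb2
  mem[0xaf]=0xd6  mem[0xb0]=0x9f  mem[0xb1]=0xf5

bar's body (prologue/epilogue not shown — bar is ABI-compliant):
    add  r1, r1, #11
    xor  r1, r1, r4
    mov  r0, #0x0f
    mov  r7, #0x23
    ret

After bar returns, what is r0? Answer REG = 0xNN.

prologue: push r1 -> mem[0xb1]=0x3c, sp=0xb1
body[0] add  r1, r1, #11 -> r1=0x47
body[1] xor  r1, r1, r4 -> r1=0x08
body[2] mov  r0, #0x0f -> r0=0x0f
body[3] mov  r7, #0x23 -> r7=0x23
epilogue: pop r1=0x3c, sp=0xb2
r0 is caller-saved -> body value

REG = 0x0f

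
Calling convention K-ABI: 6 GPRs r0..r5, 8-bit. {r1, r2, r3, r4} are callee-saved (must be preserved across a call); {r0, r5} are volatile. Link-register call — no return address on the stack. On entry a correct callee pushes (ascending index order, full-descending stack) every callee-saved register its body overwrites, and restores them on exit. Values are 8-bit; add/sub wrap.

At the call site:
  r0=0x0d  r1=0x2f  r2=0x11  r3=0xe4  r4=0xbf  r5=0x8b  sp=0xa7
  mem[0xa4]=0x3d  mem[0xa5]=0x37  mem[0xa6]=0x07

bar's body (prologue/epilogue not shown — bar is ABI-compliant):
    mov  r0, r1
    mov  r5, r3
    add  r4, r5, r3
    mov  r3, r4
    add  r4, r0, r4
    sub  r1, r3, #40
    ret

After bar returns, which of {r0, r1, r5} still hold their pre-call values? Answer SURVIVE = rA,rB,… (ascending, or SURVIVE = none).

SURVIVE = r1

prologue: push r1 -> mem[0xa6]=0x2f, sp=0xa6
prologue: push r3 -> mem[0xa5]=0xe4, sp=0xa5
prologue: push r4 -> mem[0xa4]=0xbf, sp=0xa4
body[0] mov  r0, r1 -> r0=0x2f
body[1] mov  r5, r3 -> r5=0xe4
body[2] add  r4, r5, r3 -> r4=0xc8
body[3] mov  r3, r4 -> r3=0xc8
body[4] add  r4, r0, r4 -> r4=0xf7
body[5] sub  r1, r3, #40 -> r1=0xa0
epilogue: pop r4=0xbf, sp=0xa5
epilogue: pop r3=0xe4, sp=0xa6
epilogue: pop r1=0x2f, sp=0xa7
r0: caller-saved, written=True
r1: callee-saved, written=True
r5: caller-saved, written=True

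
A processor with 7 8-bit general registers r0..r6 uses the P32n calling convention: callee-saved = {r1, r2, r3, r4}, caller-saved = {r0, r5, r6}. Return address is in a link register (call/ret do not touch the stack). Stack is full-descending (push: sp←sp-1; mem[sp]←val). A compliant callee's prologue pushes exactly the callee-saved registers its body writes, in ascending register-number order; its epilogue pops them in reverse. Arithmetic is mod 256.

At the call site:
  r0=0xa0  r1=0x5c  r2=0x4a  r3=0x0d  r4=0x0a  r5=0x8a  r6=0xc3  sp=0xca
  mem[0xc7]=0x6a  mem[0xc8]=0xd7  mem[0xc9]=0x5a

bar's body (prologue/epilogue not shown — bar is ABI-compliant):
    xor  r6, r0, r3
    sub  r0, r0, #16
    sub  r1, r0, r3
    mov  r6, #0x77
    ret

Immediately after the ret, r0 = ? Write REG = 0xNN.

prologue: push r1 -> mem[0xc9]=0x5c, sp=0xc9
body[0] xor  r6, r0, r3 -> r6=0xad
body[1] sub  r0, r0, #16 -> r0=0x90
body[2] sub  r1, r0, r3 -> r1=0x83
body[3] mov  r6, #0x77 -> r6=0x77
epilogue: pop r1=0x5c, sp=0xca
r0 is caller-saved -> body value

REG = 0x90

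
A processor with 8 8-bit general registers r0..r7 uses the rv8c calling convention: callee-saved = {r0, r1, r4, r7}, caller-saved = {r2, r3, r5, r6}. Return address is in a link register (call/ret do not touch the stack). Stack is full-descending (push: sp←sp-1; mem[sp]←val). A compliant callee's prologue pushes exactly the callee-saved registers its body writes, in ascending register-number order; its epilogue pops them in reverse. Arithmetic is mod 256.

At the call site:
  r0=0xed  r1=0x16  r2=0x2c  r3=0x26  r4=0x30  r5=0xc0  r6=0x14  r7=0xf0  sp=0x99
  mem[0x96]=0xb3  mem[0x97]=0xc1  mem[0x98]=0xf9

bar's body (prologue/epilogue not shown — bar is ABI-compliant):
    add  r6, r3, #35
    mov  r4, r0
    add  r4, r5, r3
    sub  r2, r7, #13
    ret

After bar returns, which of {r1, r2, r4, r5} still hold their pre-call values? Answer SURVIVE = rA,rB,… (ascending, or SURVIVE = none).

prologue: push r4 → mem[0x98]=0x30, sp=0x98
body[0] add  r6, r3, #35 → r6=0x49
body[1] mov  r4, r0 → r4=0xed
body[2] add  r4, r5, r3 → r4=0xe6
body[3] sub  r2, r7, #13 → r2=0xe3
epilogue: pop r4=0x30, sp=0x99
r1: callee-saved, written=False
r2: caller-saved, written=True
r4: callee-saved, written=True
r5: caller-saved, written=False

SURVIVE = r1,r4,r5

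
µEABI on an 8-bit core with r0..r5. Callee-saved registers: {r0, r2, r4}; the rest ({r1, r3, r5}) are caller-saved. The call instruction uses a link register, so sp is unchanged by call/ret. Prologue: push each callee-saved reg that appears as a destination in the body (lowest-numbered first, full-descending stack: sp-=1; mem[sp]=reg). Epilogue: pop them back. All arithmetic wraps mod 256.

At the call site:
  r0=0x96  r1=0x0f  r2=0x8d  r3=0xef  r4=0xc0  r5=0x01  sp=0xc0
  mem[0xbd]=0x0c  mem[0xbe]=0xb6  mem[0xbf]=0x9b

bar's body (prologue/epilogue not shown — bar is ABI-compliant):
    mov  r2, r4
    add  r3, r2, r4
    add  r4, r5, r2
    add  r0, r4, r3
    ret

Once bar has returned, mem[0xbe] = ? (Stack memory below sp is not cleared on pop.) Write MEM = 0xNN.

prologue: push r0 -> mem[0xbf]=0x96, sp=0xbf
prologue: push r2 -> mem[0xbe]=0x8d, sp=0xbe
prologue: push r4 -> mem[0xbd]=0xc0, sp=0xbd
body[0] mov  r2, r4 -> r2=0xc0
body[1] add  r3, r2, r4 -> r3=0x80
body[2] add  r4, r5, r2 -> r4=0xc1
body[3] add  r0, r4, r3 -> r0=0x41
epilogue: pop r4=0xc0, sp=0xbe
epilogue: pop r2=0x8d, sp=0xbf
epilogue: pop r0=0x96, sp=0xc0
prologue pushed ['r0', 'r2', 'r4'] at ['0xbf', '0xbe', '0xbd']

MEM = 0x8d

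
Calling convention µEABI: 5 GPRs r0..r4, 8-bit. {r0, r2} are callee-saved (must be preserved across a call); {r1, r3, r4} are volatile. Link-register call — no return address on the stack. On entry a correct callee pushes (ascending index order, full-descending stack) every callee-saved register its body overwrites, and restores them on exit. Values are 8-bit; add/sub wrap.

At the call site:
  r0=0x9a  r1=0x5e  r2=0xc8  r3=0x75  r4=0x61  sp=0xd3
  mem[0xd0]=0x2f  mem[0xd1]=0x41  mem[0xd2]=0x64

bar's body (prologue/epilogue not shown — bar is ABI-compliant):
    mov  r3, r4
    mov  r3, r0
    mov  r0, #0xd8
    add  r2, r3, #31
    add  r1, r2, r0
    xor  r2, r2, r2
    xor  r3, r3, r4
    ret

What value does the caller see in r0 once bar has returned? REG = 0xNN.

prologue: push r0 -> mem[0xd2]=0x9a, sp=0xd2
prologue: push r2 -> mem[0xd1]=0xc8, sp=0xd1
body[0] mov  r3, r4 -> r3=0x61
body[1] mov  r3, r0 -> r3=0x9a
body[2] mov  r0, #0xd8 -> r0=0xd8
body[3] add  r2, r3, #31 -> r2=0xb9
body[4] add  r1, r2, r0 -> r1=0x91
body[5] xor  r2, r2, r2 -> r2=0x00
body[6] xor  r3, r3, r4 -> r3=0xfb
epilogue: pop r2=0xc8, sp=0xd2
epilogue: pop r0=0x9a, sp=0xd3
r0 is callee-saved -> restored

REG = 0x9a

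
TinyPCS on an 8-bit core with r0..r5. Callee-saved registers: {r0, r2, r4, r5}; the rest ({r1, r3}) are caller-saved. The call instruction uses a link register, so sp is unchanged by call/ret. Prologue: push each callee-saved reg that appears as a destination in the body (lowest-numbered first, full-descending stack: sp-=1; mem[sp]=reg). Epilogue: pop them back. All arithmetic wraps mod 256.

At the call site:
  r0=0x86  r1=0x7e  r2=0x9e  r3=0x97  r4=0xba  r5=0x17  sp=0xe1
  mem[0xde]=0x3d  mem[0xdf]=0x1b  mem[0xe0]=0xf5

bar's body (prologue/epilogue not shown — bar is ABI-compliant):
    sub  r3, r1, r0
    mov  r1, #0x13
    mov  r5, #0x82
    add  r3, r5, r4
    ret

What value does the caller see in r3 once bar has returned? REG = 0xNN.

REG = 0x3c

prologue: push r5 -> mem[0xe0]=0x17, sp=0xe0
body[0] sub  r3, r1, r0 -> r3=0xf8
body[1] mov  r1, #0x13 -> r1=0x13
body[2] mov  r5, #0x82 -> r5=0x82
body[3] add  r3, r5, r4 -> r3=0x3c
epilogue: pop r5=0x17, sp=0xe1
r3 is caller-saved -> body value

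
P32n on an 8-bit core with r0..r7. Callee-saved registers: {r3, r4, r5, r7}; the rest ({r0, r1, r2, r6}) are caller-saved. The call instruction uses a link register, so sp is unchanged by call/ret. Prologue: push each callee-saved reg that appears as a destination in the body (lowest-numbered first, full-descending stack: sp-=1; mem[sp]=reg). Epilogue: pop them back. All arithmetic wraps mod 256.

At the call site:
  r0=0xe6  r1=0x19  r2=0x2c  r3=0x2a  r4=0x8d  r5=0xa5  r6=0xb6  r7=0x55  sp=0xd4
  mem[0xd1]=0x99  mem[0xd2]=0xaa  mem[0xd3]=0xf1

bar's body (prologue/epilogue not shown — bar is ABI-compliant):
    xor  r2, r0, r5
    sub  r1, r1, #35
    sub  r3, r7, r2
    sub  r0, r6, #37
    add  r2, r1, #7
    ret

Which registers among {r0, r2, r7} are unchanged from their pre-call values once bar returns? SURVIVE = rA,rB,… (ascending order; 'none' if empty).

prologue: push r3 → mem[0xd3]=0x2a, sp=0xd3
body[0] xor  r2, r0, r5 → r2=0x43
body[1] sub  r1, r1, #35 → r1=0xf6
body[2] sub  r3, r7, r2 → r3=0x12
body[3] sub  r0, r6, #37 → r0=0x91
body[4] add  r2, r1, #7 → r2=0xfd
epilogue: pop r3=0x2a, sp=0xd4
r0: caller-saved, written=True
r2: caller-saved, written=True
r7: callee-saved, written=False

SURVIVE = r7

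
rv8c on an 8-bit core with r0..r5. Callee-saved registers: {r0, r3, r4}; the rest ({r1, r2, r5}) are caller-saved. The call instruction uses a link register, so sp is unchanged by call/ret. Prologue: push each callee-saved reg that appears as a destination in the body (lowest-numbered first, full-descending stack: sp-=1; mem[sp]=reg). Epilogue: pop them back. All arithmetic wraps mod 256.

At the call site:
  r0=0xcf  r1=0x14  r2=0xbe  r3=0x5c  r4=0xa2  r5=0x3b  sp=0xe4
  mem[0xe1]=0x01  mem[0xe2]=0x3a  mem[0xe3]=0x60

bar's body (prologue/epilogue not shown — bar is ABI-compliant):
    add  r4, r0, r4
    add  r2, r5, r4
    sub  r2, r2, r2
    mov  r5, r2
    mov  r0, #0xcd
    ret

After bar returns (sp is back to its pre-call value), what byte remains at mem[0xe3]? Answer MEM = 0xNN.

MEM = 0xcf

prologue: push r0 -> mem[0xe3]=0xcf, sp=0xe3
prologue: push r4 -> mem[0xe2]=0xa2, sp=0xe2
body[0] add  r4, r0, r4 -> r4=0x71
body[1] add  r2, r5, r4 -> r2=0xac
body[2] sub  r2, r2, r2 -> r2=0x00
body[3] mov  r5, r2 -> r5=0x00
body[4] mov  r0, #0xcd -> r0=0xcd
epilogue: pop r4=0xa2, sp=0xe3
epilogue: pop r0=0xcf, sp=0xe4
prologue pushed ['r0', 'r4'] at ['0xe3', '0xe2']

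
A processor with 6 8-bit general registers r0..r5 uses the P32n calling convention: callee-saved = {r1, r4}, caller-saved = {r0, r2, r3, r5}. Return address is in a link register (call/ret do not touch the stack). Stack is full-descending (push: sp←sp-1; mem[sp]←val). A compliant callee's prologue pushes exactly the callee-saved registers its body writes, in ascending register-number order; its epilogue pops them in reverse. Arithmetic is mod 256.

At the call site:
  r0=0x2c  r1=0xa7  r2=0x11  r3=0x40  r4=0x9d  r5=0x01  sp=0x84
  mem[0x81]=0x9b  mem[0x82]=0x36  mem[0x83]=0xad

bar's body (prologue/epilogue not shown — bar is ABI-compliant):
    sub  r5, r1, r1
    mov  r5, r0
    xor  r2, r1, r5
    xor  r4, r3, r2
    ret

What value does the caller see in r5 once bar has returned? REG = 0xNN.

REG = 0x2c

prologue: push r4 -> mem[0x83]=0x9d, sp=0x83
body[0] sub  r5, r1, r1 -> r5=0x00
body[1] mov  r5, r0 -> r5=0x2c
body[2] xor  r2, r1, r5 -> r2=0x8b
body[3] xor  r4, r3, r2 -> r4=0xcb
epilogue: pop r4=0x9d, sp=0x84
r5 is caller-saved -> body value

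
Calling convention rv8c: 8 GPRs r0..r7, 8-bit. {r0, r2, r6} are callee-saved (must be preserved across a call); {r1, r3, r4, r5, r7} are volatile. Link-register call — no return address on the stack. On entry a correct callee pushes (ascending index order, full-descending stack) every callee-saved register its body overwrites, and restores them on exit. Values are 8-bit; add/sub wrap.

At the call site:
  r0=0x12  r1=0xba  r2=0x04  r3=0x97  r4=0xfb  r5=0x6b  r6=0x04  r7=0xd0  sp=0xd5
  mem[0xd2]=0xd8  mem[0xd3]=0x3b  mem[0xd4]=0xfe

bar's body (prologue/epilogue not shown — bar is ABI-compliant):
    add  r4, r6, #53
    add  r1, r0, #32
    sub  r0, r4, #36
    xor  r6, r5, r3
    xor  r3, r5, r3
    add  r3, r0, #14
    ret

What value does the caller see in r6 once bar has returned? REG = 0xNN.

REG = 0x04

prologue: push r0 → mem[0xd4]=0x12, sp=0xd4
prologue: push r6 → mem[0xd3]=0x04, sp=0xd3
body[0] add  r4, r6, #53 → r4=0x39
body[1] add  r1, r0, #32 → r1=0x32
body[2] sub  r0, r4, #36 → r0=0x15
body[3] xor  r6, r5, r3 → r6=0xfc
body[4] xor  r3, r5, r3 → r3=0xfc
body[5] add  r3, r0, #14 → r3=0x23
epilogue: pop r6=0x04, sp=0xd4
epilogue: pop r0=0x12, sp=0xd5
r6 is callee-saved → restored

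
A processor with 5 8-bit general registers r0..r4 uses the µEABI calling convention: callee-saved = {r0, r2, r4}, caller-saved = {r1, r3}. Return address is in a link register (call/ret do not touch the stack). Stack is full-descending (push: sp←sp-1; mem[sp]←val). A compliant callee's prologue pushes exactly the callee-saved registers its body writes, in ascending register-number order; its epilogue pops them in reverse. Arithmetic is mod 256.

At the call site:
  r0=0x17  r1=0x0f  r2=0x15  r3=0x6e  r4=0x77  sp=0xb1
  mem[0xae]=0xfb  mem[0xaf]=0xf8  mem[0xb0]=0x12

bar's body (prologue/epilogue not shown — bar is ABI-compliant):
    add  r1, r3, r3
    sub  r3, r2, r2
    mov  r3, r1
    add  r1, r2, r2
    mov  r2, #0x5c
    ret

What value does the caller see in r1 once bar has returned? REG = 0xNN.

REG = 0x2a

prologue: push r2 → mem[0xb0]=0x15, sp=0xb0
body[0] add  r1, r3, r3 → r1=0xdc
body[1] sub  r3, r2, r2 → r3=0x00
body[2] mov  r3, r1 → r3=0xdc
body[3] add  r1, r2, r2 → r1=0x2a
body[4] mov  r2, #0x5c → r2=0x5c
epilogue: pop r2=0x15, sp=0xb1
r1 is caller-saved → body value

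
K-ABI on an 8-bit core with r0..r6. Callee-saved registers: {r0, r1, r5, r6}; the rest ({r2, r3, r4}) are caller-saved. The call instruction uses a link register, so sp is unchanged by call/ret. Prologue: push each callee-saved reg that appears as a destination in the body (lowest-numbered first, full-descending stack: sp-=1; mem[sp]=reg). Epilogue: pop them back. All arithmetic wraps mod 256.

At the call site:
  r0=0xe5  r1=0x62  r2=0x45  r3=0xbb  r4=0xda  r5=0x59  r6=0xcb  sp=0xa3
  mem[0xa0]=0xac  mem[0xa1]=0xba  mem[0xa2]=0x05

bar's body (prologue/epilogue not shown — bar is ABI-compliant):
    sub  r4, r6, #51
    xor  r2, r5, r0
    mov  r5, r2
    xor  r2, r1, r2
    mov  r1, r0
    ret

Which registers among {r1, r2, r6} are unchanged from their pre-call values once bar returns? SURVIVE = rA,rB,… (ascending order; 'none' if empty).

SURVIVE = r1,r6

prologue: push r1 -> mem[0xa2]=0x62, sp=0xa2
prologue: push r5 -> mem[0xa1]=0x59, sp=0xa1
body[0] sub  r4, r6, #51 -> r4=0x98
body[1] xor  r2, r5, r0 -> r2=0xbc
body[2] mov  r5, r2 -> r5=0xbc
body[3] xor  r2, r1, r2 -> r2=0xde
body[4] mov  r1, r0 -> r1=0xe5
epilogue: pop r5=0x59, sp=0xa2
epilogue: pop r1=0x62, sp=0xa3
r1: callee-saved, written=True
r2: caller-saved, written=True
r6: callee-saved, written=False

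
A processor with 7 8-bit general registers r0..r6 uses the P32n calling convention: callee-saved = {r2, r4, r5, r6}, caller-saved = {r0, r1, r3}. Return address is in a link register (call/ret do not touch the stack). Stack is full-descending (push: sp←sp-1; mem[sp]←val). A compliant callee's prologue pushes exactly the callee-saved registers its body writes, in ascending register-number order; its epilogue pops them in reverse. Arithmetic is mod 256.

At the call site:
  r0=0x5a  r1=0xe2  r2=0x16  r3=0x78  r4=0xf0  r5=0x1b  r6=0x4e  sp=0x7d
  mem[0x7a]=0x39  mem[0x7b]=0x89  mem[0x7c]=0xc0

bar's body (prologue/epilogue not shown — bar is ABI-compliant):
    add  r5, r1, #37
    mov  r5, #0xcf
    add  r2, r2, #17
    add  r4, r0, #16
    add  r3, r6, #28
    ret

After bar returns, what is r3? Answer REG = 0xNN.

prologue: push r2 → mem[0x7c]=0x16, sp=0x7c
prologue: push r4 → mem[0x7b]=0xf0, sp=0x7b
prologue: push r5 → mem[0x7a]=0x1b, sp=0x7a
body[0] add  r5, r1, #37 → r5=0x07
body[1] mov  r5, #0xcf → r5=0xcf
body[2] add  r2, r2, #17 → r2=0x27
body[3] add  r4, r0, #16 → r4=0x6a
body[4] add  r3, r6, #28 → r3=0x6a
epilogue: pop r5=0x1b, sp=0x7b
epilogue: pop r4=0xf0, sp=0x7c
epilogue: pop r2=0x16, sp=0x7d
r3 is caller-saved → body value

REG = 0x6a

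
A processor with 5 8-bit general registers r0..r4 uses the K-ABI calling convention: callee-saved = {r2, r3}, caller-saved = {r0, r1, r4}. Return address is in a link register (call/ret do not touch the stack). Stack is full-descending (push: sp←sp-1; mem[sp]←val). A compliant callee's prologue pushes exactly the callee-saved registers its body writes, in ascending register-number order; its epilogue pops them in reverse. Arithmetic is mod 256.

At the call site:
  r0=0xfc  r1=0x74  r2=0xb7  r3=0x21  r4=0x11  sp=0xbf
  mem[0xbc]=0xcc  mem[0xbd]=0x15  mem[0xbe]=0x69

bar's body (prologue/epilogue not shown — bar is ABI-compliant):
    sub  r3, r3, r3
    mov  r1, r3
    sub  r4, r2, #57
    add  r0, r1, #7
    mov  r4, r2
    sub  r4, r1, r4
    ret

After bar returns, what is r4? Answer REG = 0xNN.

prologue: push r3 → mem[0xbe]=0x21, sp=0xbe
body[0] sub  r3, r3, r3 → r3=0x00
body[1] mov  r1, r3 → r1=0x00
body[2] sub  r4, r2, #57 → r4=0x7e
body[3] add  r0, r1, #7 → r0=0x07
body[4] mov  r4, r2 → r4=0xb7
body[5] sub  r4, r1, r4 → r4=0x49
epilogue: pop r3=0x21, sp=0xbf
r4 is caller-saved → body value

REG = 0x49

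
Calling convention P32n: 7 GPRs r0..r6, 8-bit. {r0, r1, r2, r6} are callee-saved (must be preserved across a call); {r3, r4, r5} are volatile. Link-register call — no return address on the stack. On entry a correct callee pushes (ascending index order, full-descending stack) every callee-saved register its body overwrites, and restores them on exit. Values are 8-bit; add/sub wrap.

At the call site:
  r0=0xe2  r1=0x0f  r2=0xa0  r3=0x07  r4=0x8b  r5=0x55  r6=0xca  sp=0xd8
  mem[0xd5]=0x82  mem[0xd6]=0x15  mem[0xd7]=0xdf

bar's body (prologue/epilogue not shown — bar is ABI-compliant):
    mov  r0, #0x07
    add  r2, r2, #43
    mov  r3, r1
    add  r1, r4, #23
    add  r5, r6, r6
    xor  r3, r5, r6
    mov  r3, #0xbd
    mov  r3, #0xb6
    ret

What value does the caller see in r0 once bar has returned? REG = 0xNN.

REG = 0xe2

prologue: push r0 -> mem[0xd7]=0xe2, sp=0xd7
prologue: push r1 -> mem[0xd6]=0x0f, sp=0xd6
prologue: push r2 -> mem[0xd5]=0xa0, sp=0xd5
body[0] mov  r0, #0x07 -> r0=0x07
body[1] add  r2, r2, #43 -> r2=0xcb
body[2] mov  r3, r1 -> r3=0x0f
body[3] add  r1, r4, #23 -> r1=0xa2
body[4] add  r5, r6, r6 -> r5=0x94
body[5] xor  r3, r5, r6 -> r3=0x5e
body[6] mov  r3, #0xbd -> r3=0xbd
body[7] mov  r3, #0xb6 -> r3=0xb6
epilogue: pop r2=0xa0, sp=0xd6
epilogue: pop r1=0x0f, sp=0xd7
epilogue: pop r0=0xe2, sp=0xd8
r0 is callee-saved -> restored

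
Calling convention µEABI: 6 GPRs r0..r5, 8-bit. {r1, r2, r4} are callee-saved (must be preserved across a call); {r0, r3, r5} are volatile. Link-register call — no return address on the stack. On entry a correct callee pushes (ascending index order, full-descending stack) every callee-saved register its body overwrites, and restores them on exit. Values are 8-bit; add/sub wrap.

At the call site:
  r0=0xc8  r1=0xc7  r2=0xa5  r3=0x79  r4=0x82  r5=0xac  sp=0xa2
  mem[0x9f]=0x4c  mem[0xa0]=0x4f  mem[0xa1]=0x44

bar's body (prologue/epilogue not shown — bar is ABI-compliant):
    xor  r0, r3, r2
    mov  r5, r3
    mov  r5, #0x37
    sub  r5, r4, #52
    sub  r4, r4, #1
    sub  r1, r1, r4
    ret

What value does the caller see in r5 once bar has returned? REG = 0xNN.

REG = 0x4e

prologue: push r1 -> mem[0xa1]=0xc7, sp=0xa1
prologue: push r4 -> mem[0xa0]=0x82, sp=0xa0
body[0] xor  r0, r3, r2 -> r0=0xdc
body[1] mov  r5, r3 -> r5=0x79
body[2] mov  r5, #0x37 -> r5=0x37
body[3] sub  r5, r4, #52 -> r5=0x4e
body[4] sub  r4, r4, #1 -> r4=0x81
body[5] sub  r1, r1, r4 -> r1=0x46
epilogue: pop r4=0x82, sp=0xa1
epilogue: pop r1=0xc7, sp=0xa2
r5 is caller-saved -> body value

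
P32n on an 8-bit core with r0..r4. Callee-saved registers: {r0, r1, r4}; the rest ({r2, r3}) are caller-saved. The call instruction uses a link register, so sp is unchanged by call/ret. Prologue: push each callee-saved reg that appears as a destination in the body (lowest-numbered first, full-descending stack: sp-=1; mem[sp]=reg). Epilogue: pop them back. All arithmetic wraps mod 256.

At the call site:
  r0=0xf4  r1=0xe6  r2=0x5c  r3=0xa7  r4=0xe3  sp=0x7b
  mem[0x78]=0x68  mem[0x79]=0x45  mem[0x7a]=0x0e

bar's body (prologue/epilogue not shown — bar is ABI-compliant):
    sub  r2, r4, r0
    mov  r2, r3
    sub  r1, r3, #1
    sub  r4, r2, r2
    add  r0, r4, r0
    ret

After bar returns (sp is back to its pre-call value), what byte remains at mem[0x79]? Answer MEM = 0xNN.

MEM = 0xe6

prologue: push r0 -> mem[0x7a]=0xf4, sp=0x7a
prologue: push r1 -> mem[0x79]=0xe6, sp=0x79
prologue: push r4 -> mem[0x78]=0xe3, sp=0x78
body[0] sub  r2, r4, r0 -> r2=0xef
body[1] mov  r2, r3 -> r2=0xa7
body[2] sub  r1, r3, #1 -> r1=0xa6
body[3] sub  r4, r2, r2 -> r4=0x00
body[4] add  r0, r4, r0 -> r0=0xf4
epilogue: pop r4=0xe3, sp=0x79
epilogue: pop r1=0xe6, sp=0x7a
epilogue: pop r0=0xf4, sp=0x7b
prologue pushed ['r0', 'r1', 'r4'] at ['0x7a', '0x79', '0x78']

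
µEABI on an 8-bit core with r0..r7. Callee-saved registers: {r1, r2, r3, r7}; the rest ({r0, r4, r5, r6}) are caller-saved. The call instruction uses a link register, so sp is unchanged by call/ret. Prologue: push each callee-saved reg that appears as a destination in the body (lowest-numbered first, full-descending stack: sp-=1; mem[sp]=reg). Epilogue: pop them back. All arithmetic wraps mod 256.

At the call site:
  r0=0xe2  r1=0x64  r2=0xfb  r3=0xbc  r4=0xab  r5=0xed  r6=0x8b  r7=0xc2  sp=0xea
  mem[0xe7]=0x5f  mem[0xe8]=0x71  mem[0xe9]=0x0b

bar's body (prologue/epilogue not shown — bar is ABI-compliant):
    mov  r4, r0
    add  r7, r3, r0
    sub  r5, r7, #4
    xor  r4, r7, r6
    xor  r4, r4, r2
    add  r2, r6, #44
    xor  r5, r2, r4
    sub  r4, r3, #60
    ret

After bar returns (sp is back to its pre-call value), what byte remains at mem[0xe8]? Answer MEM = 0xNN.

MEM = 0xc2

prologue: push r2 → mem[0xe9]=0xfb, sp=0xe9
prologue: push r7 → mem[0xe8]=0xc2, sp=0xe8
body[0] mov  r4, r0 → r4=0xe2
body[1] add  r7, r3, r0 → r7=0x9e
body[2] sub  r5, r7, #4 → r5=0x9a
body[3] xor  r4, r7, r6 → r4=0x15
body[4] xor  r4, r4, r2 → r4=0xee
body[5] add  r2, r6, #44 → r2=0xb7
body[6] xor  r5, r2, r4 → r5=0x59
body[7] sub  r4, r3, #60 → r4=0x80
epilogue: pop r7=0xc2, sp=0xe9
epilogue: pop r2=0xfb, sp=0xea
prologue pushed ['r2', 'r7'] at ['0xe9', '0xe8']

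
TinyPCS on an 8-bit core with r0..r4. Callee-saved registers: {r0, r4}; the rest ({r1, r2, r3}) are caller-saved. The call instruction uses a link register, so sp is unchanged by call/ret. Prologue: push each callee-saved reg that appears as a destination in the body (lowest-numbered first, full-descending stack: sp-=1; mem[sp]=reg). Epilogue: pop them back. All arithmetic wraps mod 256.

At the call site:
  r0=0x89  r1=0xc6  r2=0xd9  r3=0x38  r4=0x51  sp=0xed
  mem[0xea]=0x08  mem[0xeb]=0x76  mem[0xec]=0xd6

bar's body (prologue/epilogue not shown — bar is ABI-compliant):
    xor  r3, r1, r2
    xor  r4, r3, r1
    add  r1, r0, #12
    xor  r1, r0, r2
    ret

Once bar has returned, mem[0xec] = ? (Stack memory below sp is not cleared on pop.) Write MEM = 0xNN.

MEM = 0x51

prologue: push r4 -> mem[0xec]=0x51, sp=0xec
body[0] xor  r3, r1, r2 -> r3=0x1f
body[1] xor  r4, r3, r1 -> r4=0xd9
body[2] add  r1, r0, #12 -> r1=0x95
body[3] xor  r1, r0, r2 -> r1=0x50
epilogue: pop r4=0x51, sp=0xed
prologue pushed ['r4'] at ['0xec']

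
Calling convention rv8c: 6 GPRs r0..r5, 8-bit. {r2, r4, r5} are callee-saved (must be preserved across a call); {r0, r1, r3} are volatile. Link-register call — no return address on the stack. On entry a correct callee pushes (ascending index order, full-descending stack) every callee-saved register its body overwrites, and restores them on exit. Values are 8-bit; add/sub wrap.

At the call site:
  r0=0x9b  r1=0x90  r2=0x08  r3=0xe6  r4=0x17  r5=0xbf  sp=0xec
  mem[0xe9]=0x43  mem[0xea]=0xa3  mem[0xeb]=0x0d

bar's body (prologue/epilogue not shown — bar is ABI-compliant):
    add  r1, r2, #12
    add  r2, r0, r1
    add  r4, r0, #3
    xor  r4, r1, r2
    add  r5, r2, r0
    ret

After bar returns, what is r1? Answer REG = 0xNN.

prologue: push r2 -> mem[0xeb]=0x08, sp=0xeb
prologue: push r4 -> mem[0xea]=0x17, sp=0xea
prologue: push r5 -> mem[0xe9]=0xbf, sp=0xe9
body[0] add  r1, r2, #12 -> r1=0x14
body[1] add  r2, r0, r1 -> r2=0xaf
body[2] add  r4, r0, #3 -> r4=0x9e
body[3] xor  r4, r1, r2 -> r4=0xbb
body[4] add  r5, r2, r0 -> r5=0x4a
epilogue: pop r5=0xbf, sp=0xea
epilogue: pop r4=0x17, sp=0xeb
epilogue: pop r2=0x08, sp=0xec
r1 is caller-saved -> body value

REG = 0x14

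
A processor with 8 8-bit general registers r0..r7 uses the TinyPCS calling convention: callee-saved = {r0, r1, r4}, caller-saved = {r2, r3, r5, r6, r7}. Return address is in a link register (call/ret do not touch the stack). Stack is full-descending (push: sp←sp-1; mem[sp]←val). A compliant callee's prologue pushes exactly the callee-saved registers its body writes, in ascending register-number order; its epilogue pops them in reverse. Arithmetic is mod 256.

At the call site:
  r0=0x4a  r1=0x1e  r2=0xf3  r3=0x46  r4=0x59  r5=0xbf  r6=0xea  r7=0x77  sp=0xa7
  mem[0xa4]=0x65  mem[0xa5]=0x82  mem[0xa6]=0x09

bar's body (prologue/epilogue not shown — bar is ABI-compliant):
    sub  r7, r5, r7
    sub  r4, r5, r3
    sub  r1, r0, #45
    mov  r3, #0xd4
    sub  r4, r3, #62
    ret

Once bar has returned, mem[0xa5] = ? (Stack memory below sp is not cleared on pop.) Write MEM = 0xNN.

MEM = 0x59

prologue: push r1 -> mem[0xa6]=0x1e, sp=0xa6
prologue: push r4 -> mem[0xa5]=0x59, sp=0xa5
body[0] sub  r7, r5, r7 -> r7=0x48
body[1] sub  r4, r5, r3 -> r4=0x79
body[2] sub  r1, r0, #45 -> r1=0x1d
body[3] mov  r3, #0xd4 -> r3=0xd4
body[4] sub  r4, r3, #62 -> r4=0x96
epilogue: pop r4=0x59, sp=0xa6
epilogue: pop r1=0x1e, sp=0xa7
prologue pushed ['r1', 'r4'] at ['0xa6', '0xa5']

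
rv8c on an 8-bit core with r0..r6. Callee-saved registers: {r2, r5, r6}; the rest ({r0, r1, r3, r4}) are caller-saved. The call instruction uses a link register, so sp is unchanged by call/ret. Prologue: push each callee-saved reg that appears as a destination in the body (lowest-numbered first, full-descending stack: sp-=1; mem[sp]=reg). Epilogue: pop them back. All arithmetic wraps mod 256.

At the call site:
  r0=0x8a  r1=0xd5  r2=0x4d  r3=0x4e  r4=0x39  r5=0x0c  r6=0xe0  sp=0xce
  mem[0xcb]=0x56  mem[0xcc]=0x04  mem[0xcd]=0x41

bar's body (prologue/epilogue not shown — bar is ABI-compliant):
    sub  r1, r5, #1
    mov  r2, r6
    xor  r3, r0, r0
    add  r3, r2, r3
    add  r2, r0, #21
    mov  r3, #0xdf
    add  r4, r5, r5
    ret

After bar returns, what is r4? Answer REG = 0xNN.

prologue: push r2 -> mem[0xcd]=0x4d, sp=0xcd
body[0] sub  r1, r5, #1 -> r1=0x0b
body[1] mov  r2, r6 -> r2=0xe0
body[2] xor  r3, r0, r0 -> r3=0x00
body[3] add  r3, r2, r3 -> r3=0xe0
body[4] add  r2, r0, #21 -> r2=0x9f
body[5] mov  r3, #0xdf -> r3=0xdf
body[6] add  r4, r5, r5 -> r4=0x18
epilogue: pop r2=0x4d, sp=0xce
r4 is caller-saved -> body value

REG = 0x18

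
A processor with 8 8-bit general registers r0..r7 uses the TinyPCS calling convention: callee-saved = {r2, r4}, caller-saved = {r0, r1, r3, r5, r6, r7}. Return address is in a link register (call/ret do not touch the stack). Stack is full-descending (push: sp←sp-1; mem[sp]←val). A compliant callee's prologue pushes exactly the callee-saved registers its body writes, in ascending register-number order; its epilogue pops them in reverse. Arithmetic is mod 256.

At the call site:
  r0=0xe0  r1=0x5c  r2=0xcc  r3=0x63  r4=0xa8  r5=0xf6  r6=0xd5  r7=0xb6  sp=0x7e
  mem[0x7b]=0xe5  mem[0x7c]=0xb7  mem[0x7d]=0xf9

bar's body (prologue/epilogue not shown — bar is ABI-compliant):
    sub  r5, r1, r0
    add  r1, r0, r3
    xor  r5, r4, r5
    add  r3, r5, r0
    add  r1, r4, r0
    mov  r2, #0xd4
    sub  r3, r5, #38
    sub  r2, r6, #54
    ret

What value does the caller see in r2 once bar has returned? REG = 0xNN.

prologue: push r2 -> mem[0x7d]=0xcc, sp=0x7d
body[0] sub  r5, r1, r0 -> r5=0x7c
body[1] add  r1, r0, r3 -> r1=0x43
body[2] xor  r5, r4, r5 -> r5=0xd4
body[3] add  r3, r5, r0 -> r3=0xb4
body[4] add  r1, r4, r0 -> r1=0x88
body[5] mov  r2, #0xd4 -> r2=0xd4
body[6] sub  r3, r5, #38 -> r3=0xae
body[7] sub  r2, r6, #54 -> r2=0x9f
epilogue: pop r2=0xcc, sp=0x7e
r2 is callee-saved -> restored

REG = 0xcc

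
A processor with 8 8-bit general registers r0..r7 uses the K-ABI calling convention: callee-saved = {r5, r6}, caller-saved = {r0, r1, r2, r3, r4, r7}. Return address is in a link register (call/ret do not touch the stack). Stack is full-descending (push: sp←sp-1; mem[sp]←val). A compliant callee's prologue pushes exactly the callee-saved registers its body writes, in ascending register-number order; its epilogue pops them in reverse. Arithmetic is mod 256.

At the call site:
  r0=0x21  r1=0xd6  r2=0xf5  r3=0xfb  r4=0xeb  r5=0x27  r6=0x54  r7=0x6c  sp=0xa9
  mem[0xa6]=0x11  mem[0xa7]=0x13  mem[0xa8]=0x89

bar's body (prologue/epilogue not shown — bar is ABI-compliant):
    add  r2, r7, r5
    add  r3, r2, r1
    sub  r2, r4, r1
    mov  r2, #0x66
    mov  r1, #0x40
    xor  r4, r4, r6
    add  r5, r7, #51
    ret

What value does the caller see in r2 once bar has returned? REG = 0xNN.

REG = 0x66

prologue: push r5 -> mem[0xa8]=0x27, sp=0xa8
body[0] add  r2, r7, r5 -> r2=0x93
body[1] add  r3, r2, r1 -> r3=0x69
body[2] sub  r2, r4, r1 -> r2=0x15
body[3] mov  r2, #0x66 -> r2=0x66
body[4] mov  r1, #0x40 -> r1=0x40
body[5] xor  r4, r4, r6 -> r4=0xbf
body[6] add  r5, r7, #51 -> r5=0x9f
epilogue: pop r5=0x27, sp=0xa9
r2 is caller-saved -> body value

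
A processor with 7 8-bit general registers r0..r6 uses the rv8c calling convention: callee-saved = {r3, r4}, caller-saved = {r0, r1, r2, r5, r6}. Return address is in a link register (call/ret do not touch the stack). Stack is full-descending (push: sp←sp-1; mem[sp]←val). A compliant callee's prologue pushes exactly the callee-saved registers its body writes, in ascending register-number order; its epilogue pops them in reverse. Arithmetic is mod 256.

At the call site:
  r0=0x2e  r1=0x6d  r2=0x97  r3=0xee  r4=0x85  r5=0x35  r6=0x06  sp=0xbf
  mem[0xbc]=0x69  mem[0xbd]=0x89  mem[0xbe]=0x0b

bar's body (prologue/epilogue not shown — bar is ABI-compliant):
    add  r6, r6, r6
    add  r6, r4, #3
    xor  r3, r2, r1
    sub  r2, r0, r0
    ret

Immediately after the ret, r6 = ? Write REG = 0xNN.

REG = 0x88

prologue: push r3 -> mem[0xbe]=0xee, sp=0xbe
body[0] add  r6, r6, r6 -> r6=0x0c
body[1] add  r6, r4, #3 -> r6=0x88
body[2] xor  r3, r2, r1 -> r3=0xfa
body[3] sub  r2, r0, r0 -> r2=0x00
epilogue: pop r3=0xee, sp=0xbf
r6 is caller-saved -> body value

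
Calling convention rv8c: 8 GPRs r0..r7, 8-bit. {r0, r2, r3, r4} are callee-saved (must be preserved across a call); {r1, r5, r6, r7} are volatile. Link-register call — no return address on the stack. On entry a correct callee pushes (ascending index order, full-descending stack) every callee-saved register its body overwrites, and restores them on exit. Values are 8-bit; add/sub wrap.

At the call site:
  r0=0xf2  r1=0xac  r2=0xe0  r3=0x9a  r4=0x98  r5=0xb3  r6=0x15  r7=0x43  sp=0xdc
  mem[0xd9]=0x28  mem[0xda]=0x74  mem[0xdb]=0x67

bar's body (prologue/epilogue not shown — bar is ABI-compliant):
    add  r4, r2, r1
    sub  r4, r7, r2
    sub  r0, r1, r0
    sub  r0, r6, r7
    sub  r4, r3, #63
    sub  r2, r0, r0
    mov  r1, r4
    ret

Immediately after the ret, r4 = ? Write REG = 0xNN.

prologue: push r0 → mem[0xdb]=0xf2, sp=0xdb
prologue: push r2 → mem[0xda]=0xe0, sp=0xda
prologue: push r4 → mem[0xd9]=0x98, sp=0xd9
body[0] add  r4, r2, r1 → r4=0x8c
body[1] sub  r4, r7, r2 → r4=0x63
body[2] sub  r0, r1, r0 → r0=0xba
body[3] sub  r0, r6, r7 → r0=0xd2
body[4] sub  r4, r3, #63 → r4=0x5b
body[5] sub  r2, r0, r0 → r2=0x00
body[6] mov  r1, r4 → r1=0x5b
epilogue: pop r4=0x98, sp=0xda
epilogue: pop r2=0xe0, sp=0xdb
epilogue: pop r0=0xf2, sp=0xdc
r4 is callee-saved → restored

REG = 0x98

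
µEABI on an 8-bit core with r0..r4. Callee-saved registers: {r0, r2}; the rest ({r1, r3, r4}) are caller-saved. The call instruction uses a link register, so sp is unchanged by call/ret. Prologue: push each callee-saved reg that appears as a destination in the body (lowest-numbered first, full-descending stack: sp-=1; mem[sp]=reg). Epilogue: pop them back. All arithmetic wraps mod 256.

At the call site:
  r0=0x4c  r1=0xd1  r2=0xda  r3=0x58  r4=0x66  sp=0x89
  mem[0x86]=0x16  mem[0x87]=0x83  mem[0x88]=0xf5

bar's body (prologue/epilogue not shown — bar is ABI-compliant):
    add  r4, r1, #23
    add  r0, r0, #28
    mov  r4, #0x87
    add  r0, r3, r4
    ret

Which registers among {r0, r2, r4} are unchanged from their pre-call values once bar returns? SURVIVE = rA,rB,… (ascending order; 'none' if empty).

SURVIVE = r0,r2

prologue: push r0 -> mem[0x88]=0x4c, sp=0x88
body[0] add  r4, r1, #23 -> r4=0xe8
body[1] add  r0, r0, #28 -> r0=0x68
body[2] mov  r4, #0x87 -> r4=0x87
body[3] add  r0, r3, r4 -> r0=0xdf
epilogue: pop r0=0x4c, sp=0x89
r0: callee-saved, written=True
r2: callee-saved, written=False
r4: caller-saved, written=True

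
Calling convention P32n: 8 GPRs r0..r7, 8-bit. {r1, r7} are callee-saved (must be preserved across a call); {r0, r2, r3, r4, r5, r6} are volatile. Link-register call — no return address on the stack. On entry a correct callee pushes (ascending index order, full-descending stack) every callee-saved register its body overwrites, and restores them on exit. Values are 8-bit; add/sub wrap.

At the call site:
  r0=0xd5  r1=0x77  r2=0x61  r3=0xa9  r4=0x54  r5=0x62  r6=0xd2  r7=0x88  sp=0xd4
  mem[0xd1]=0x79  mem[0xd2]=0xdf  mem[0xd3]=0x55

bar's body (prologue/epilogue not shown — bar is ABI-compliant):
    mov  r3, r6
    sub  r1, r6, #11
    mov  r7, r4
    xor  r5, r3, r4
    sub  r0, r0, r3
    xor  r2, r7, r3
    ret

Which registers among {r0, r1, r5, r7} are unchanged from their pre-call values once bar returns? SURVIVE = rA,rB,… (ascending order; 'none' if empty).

SURVIVE = r1,r7

prologue: push r1 → mem[0xd3]=0x77, sp=0xd3
prologue: push r7 → mem[0xd2]=0x88, sp=0xd2
body[0] mov  r3, r6 → r3=0xd2
body[1] sub  r1, r6, #11 → r1=0xc7
body[2] mov  r7, r4 → r7=0x54
body[3] xor  r5, r3, r4 → r5=0x86
body[4] sub  r0, r0, r3 → r0=0x03
body[5] xor  r2, r7, r3 → r2=0x86
epilogue: pop r7=0x88, sp=0xd3
epilogue: pop r1=0x77, sp=0xd4
r0: caller-saved, written=True
r1: callee-saved, written=True
r5: caller-saved, written=True
r7: callee-saved, written=True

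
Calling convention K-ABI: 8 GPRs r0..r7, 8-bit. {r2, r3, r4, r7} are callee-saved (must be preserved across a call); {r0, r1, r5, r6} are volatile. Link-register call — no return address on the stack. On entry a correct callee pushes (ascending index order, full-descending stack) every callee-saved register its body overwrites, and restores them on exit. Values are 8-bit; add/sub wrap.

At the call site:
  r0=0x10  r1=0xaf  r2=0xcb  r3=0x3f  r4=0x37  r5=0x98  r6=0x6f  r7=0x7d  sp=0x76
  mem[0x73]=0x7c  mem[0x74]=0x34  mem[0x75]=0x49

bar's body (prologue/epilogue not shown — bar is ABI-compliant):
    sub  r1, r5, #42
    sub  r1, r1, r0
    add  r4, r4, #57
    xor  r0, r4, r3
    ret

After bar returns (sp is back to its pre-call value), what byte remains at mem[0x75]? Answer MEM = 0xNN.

MEM = 0x37

prologue: push r4 -> mem[0x75]=0x37, sp=0x75
body[0] sub  r1, r5, #42 -> r1=0x6e
body[1] sub  r1, r1, r0 -> r1=0x5e
body[2] add  r4, r4, #57 -> r4=0x70
body[3] xor  r0, r4, r3 -> r0=0x4f
epilogue: pop r4=0x37, sp=0x76
prologue pushed ['r4'] at ['0x75']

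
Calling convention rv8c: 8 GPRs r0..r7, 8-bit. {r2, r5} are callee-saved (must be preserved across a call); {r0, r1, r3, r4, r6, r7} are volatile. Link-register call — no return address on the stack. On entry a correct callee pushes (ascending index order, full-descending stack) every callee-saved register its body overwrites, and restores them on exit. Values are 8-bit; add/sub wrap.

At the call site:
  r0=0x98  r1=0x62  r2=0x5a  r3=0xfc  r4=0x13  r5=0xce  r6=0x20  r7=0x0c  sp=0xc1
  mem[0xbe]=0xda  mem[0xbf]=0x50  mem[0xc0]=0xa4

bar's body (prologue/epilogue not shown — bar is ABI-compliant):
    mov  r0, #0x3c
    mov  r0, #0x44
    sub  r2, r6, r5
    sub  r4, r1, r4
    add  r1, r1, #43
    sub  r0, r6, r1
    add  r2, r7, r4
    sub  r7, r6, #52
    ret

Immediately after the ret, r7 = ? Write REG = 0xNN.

REG = 0xec

prologue: push r2 -> mem[0xc0]=0x5a, sp=0xc0
body[0] mov  r0, #0x3c -> r0=0x3c
body[1] mov  r0, #0x44 -> r0=0x44
body[2] sub  r2, r6, r5 -> r2=0x52
body[3] sub  r4, r1, r4 -> r4=0x4f
body[4] add  r1, r1, #43 -> r1=0x8d
body[5] sub  r0, r6, r1 -> r0=0x93
body[6] add  r2, r7, r4 -> r2=0x5b
body[7] sub  r7, r6, #52 -> r7=0xec
epilogue: pop r2=0x5a, sp=0xc1
r7 is caller-saved -> body value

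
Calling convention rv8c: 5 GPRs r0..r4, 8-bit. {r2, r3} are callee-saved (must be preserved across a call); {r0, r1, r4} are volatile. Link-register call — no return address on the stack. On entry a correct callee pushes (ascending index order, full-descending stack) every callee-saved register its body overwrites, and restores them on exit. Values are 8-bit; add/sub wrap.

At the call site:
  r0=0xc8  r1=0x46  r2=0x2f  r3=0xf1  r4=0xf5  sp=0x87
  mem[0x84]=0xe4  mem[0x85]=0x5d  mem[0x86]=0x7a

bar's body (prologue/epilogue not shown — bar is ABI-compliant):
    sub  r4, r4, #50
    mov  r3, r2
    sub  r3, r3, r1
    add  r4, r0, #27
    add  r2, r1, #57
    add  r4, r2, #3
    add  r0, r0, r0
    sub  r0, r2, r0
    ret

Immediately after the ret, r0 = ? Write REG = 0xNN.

REG = 0xef

prologue: push r2 → mem[0x86]=0x2f, sp=0x86
prologue: push r3 → mem[0x85]=0xf1, sp=0x85
body[0] sub  r4, r4, #50 → r4=0xc3
body[1] mov  r3, r2 → r3=0x2f
body[2] sub  r3, r3, r1 → r3=0xe9
body[3] add  r4, r0, #27 → r4=0xe3
body[4] add  r2, r1, #57 → r2=0x7f
body[5] add  r4, r2, #3 → r4=0x82
body[6] add  r0, r0, r0 → r0=0x90
body[7] sub  r0, r2, r0 → r0=0xef
epilogue: pop r3=0xf1, sp=0x86
epilogue: pop r2=0x2f, sp=0x87
r0 is caller-saved → body value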